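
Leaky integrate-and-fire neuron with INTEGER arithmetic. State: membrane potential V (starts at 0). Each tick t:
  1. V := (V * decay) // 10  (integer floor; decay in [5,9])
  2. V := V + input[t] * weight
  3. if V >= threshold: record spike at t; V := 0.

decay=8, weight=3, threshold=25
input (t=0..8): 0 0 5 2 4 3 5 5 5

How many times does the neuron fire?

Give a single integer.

t=0: input=0 -> V=0
t=1: input=0 -> V=0
t=2: input=5 -> V=15
t=3: input=2 -> V=18
t=4: input=4 -> V=0 FIRE
t=5: input=3 -> V=9
t=6: input=5 -> V=22
t=7: input=5 -> V=0 FIRE
t=8: input=5 -> V=15

Answer: 2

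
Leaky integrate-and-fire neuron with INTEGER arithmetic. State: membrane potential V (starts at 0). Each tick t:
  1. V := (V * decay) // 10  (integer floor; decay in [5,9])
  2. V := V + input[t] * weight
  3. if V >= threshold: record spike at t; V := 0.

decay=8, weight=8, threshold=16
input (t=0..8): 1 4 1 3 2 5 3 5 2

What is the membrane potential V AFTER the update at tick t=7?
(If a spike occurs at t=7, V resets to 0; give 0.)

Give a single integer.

t=0: input=1 -> V=8
t=1: input=4 -> V=0 FIRE
t=2: input=1 -> V=8
t=3: input=3 -> V=0 FIRE
t=4: input=2 -> V=0 FIRE
t=5: input=5 -> V=0 FIRE
t=6: input=3 -> V=0 FIRE
t=7: input=5 -> V=0 FIRE
t=8: input=2 -> V=0 FIRE

Answer: 0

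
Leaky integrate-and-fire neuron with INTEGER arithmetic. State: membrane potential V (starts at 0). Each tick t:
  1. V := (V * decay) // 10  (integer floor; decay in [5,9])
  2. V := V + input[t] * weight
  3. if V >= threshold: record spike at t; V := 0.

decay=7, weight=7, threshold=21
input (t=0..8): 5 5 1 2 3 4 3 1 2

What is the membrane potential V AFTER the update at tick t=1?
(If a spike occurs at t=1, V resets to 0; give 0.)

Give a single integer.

Answer: 0

Derivation:
t=0: input=5 -> V=0 FIRE
t=1: input=5 -> V=0 FIRE
t=2: input=1 -> V=7
t=3: input=2 -> V=18
t=4: input=3 -> V=0 FIRE
t=5: input=4 -> V=0 FIRE
t=6: input=3 -> V=0 FIRE
t=7: input=1 -> V=7
t=8: input=2 -> V=18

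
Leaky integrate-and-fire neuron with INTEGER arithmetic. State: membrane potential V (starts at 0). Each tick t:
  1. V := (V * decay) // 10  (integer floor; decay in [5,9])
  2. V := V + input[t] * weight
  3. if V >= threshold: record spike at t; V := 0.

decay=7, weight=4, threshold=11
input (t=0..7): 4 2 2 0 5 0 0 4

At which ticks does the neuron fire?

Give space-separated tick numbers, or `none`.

t=0: input=4 -> V=0 FIRE
t=1: input=2 -> V=8
t=2: input=2 -> V=0 FIRE
t=3: input=0 -> V=0
t=4: input=5 -> V=0 FIRE
t=5: input=0 -> V=0
t=6: input=0 -> V=0
t=7: input=4 -> V=0 FIRE

Answer: 0 2 4 7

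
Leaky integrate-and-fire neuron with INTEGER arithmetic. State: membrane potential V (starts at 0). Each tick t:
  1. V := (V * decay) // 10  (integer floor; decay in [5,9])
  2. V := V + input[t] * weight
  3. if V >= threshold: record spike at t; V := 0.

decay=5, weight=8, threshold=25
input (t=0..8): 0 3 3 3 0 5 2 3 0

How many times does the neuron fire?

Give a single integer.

Answer: 3

Derivation:
t=0: input=0 -> V=0
t=1: input=3 -> V=24
t=2: input=3 -> V=0 FIRE
t=3: input=3 -> V=24
t=4: input=0 -> V=12
t=5: input=5 -> V=0 FIRE
t=6: input=2 -> V=16
t=7: input=3 -> V=0 FIRE
t=8: input=0 -> V=0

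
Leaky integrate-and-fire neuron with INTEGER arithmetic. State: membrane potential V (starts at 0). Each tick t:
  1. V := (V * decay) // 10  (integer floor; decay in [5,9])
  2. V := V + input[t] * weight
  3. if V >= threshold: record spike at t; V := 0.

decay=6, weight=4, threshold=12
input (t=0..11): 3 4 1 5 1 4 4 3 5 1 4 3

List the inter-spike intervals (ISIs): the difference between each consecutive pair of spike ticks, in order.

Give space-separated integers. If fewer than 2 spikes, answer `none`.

t=0: input=3 -> V=0 FIRE
t=1: input=4 -> V=0 FIRE
t=2: input=1 -> V=4
t=3: input=5 -> V=0 FIRE
t=4: input=1 -> V=4
t=5: input=4 -> V=0 FIRE
t=6: input=4 -> V=0 FIRE
t=7: input=3 -> V=0 FIRE
t=8: input=5 -> V=0 FIRE
t=9: input=1 -> V=4
t=10: input=4 -> V=0 FIRE
t=11: input=3 -> V=0 FIRE

Answer: 1 2 2 1 1 1 2 1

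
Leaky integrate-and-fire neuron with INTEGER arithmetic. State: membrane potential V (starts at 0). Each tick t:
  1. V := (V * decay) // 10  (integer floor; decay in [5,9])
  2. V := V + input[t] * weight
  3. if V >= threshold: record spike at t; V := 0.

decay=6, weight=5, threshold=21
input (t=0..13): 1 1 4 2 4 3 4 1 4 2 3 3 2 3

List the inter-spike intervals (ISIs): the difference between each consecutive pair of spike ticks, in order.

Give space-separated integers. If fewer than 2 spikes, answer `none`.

Answer: 2 2 2 2 3

Derivation:
t=0: input=1 -> V=5
t=1: input=1 -> V=8
t=2: input=4 -> V=0 FIRE
t=3: input=2 -> V=10
t=4: input=4 -> V=0 FIRE
t=5: input=3 -> V=15
t=6: input=4 -> V=0 FIRE
t=7: input=1 -> V=5
t=8: input=4 -> V=0 FIRE
t=9: input=2 -> V=10
t=10: input=3 -> V=0 FIRE
t=11: input=3 -> V=15
t=12: input=2 -> V=19
t=13: input=3 -> V=0 FIRE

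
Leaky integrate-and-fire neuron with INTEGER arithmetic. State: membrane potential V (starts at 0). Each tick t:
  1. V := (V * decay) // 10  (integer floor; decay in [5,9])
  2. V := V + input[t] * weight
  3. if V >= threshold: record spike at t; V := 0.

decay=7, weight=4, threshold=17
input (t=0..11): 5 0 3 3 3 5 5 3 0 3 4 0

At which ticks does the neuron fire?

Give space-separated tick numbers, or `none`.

t=0: input=5 -> V=0 FIRE
t=1: input=0 -> V=0
t=2: input=3 -> V=12
t=3: input=3 -> V=0 FIRE
t=4: input=3 -> V=12
t=5: input=5 -> V=0 FIRE
t=6: input=5 -> V=0 FIRE
t=7: input=3 -> V=12
t=8: input=0 -> V=8
t=9: input=3 -> V=0 FIRE
t=10: input=4 -> V=16
t=11: input=0 -> V=11

Answer: 0 3 5 6 9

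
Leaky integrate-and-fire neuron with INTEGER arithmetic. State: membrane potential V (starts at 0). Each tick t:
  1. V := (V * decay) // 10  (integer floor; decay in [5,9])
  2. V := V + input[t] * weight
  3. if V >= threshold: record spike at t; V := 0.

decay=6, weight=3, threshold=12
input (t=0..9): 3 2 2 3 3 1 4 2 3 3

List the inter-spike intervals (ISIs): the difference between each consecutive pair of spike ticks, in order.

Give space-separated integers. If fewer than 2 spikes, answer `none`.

Answer: 2 2 2

Derivation:
t=0: input=3 -> V=9
t=1: input=2 -> V=11
t=2: input=2 -> V=0 FIRE
t=3: input=3 -> V=9
t=4: input=3 -> V=0 FIRE
t=5: input=1 -> V=3
t=6: input=4 -> V=0 FIRE
t=7: input=2 -> V=6
t=8: input=3 -> V=0 FIRE
t=9: input=3 -> V=9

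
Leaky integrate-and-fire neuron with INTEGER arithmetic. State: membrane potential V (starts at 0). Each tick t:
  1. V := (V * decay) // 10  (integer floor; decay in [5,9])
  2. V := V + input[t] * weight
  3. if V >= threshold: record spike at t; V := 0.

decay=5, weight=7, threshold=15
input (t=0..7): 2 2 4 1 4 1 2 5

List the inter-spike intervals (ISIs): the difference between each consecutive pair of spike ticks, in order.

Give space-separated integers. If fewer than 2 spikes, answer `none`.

t=0: input=2 -> V=14
t=1: input=2 -> V=0 FIRE
t=2: input=4 -> V=0 FIRE
t=3: input=1 -> V=7
t=4: input=4 -> V=0 FIRE
t=5: input=1 -> V=7
t=6: input=2 -> V=0 FIRE
t=7: input=5 -> V=0 FIRE

Answer: 1 2 2 1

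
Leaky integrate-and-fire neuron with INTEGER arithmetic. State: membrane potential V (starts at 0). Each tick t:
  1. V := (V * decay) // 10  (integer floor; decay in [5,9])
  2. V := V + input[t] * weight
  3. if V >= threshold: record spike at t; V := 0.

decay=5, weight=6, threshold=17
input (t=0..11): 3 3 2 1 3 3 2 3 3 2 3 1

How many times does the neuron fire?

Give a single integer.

Answer: 7

Derivation:
t=0: input=3 -> V=0 FIRE
t=1: input=3 -> V=0 FIRE
t=2: input=2 -> V=12
t=3: input=1 -> V=12
t=4: input=3 -> V=0 FIRE
t=5: input=3 -> V=0 FIRE
t=6: input=2 -> V=12
t=7: input=3 -> V=0 FIRE
t=8: input=3 -> V=0 FIRE
t=9: input=2 -> V=12
t=10: input=3 -> V=0 FIRE
t=11: input=1 -> V=6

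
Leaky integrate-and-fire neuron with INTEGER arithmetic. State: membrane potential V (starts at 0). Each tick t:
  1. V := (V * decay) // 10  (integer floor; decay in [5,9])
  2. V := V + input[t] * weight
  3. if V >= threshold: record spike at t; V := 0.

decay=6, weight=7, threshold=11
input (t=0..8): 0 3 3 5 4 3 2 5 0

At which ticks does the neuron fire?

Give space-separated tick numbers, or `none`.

t=0: input=0 -> V=0
t=1: input=3 -> V=0 FIRE
t=2: input=3 -> V=0 FIRE
t=3: input=5 -> V=0 FIRE
t=4: input=4 -> V=0 FIRE
t=5: input=3 -> V=0 FIRE
t=6: input=2 -> V=0 FIRE
t=7: input=5 -> V=0 FIRE
t=8: input=0 -> V=0

Answer: 1 2 3 4 5 6 7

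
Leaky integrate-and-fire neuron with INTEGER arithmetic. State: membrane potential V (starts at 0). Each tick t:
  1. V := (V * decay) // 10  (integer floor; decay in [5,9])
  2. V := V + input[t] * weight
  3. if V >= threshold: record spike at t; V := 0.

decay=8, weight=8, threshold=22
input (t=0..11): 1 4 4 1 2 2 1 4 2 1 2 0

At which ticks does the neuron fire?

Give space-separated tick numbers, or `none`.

t=0: input=1 -> V=8
t=1: input=4 -> V=0 FIRE
t=2: input=4 -> V=0 FIRE
t=3: input=1 -> V=8
t=4: input=2 -> V=0 FIRE
t=5: input=2 -> V=16
t=6: input=1 -> V=20
t=7: input=4 -> V=0 FIRE
t=8: input=2 -> V=16
t=9: input=1 -> V=20
t=10: input=2 -> V=0 FIRE
t=11: input=0 -> V=0

Answer: 1 2 4 7 10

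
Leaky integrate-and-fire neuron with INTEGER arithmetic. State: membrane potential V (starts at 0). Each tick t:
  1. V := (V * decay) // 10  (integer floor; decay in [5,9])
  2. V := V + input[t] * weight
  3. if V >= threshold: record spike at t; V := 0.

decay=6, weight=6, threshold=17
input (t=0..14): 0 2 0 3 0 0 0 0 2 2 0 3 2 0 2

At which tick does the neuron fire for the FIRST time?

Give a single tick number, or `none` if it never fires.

t=0: input=0 -> V=0
t=1: input=2 -> V=12
t=2: input=0 -> V=7
t=3: input=3 -> V=0 FIRE
t=4: input=0 -> V=0
t=5: input=0 -> V=0
t=6: input=0 -> V=0
t=7: input=0 -> V=0
t=8: input=2 -> V=12
t=9: input=2 -> V=0 FIRE
t=10: input=0 -> V=0
t=11: input=3 -> V=0 FIRE
t=12: input=2 -> V=12
t=13: input=0 -> V=7
t=14: input=2 -> V=16

Answer: 3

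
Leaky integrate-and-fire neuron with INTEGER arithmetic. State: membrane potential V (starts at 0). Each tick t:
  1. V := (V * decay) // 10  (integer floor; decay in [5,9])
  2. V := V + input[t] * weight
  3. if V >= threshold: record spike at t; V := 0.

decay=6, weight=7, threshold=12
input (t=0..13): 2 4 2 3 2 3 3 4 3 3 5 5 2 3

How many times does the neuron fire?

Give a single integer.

Answer: 14

Derivation:
t=0: input=2 -> V=0 FIRE
t=1: input=4 -> V=0 FIRE
t=2: input=2 -> V=0 FIRE
t=3: input=3 -> V=0 FIRE
t=4: input=2 -> V=0 FIRE
t=5: input=3 -> V=0 FIRE
t=6: input=3 -> V=0 FIRE
t=7: input=4 -> V=0 FIRE
t=8: input=3 -> V=0 FIRE
t=9: input=3 -> V=0 FIRE
t=10: input=5 -> V=0 FIRE
t=11: input=5 -> V=0 FIRE
t=12: input=2 -> V=0 FIRE
t=13: input=3 -> V=0 FIRE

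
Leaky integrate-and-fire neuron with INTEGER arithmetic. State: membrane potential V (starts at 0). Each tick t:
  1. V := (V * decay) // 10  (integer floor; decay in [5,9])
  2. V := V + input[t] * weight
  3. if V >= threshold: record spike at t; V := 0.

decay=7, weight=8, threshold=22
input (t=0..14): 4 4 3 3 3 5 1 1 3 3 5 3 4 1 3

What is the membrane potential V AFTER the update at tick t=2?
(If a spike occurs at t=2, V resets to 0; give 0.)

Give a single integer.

Answer: 0

Derivation:
t=0: input=4 -> V=0 FIRE
t=1: input=4 -> V=0 FIRE
t=2: input=3 -> V=0 FIRE
t=3: input=3 -> V=0 FIRE
t=4: input=3 -> V=0 FIRE
t=5: input=5 -> V=0 FIRE
t=6: input=1 -> V=8
t=7: input=1 -> V=13
t=8: input=3 -> V=0 FIRE
t=9: input=3 -> V=0 FIRE
t=10: input=5 -> V=0 FIRE
t=11: input=3 -> V=0 FIRE
t=12: input=4 -> V=0 FIRE
t=13: input=1 -> V=8
t=14: input=3 -> V=0 FIRE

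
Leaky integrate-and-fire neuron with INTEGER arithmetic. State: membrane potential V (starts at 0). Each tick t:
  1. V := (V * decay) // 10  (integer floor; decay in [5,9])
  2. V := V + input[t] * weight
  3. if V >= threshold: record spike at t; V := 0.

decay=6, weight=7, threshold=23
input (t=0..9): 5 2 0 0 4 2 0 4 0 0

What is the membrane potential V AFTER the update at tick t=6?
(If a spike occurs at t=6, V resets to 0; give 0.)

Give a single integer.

t=0: input=5 -> V=0 FIRE
t=1: input=2 -> V=14
t=2: input=0 -> V=8
t=3: input=0 -> V=4
t=4: input=4 -> V=0 FIRE
t=5: input=2 -> V=14
t=6: input=0 -> V=8
t=7: input=4 -> V=0 FIRE
t=8: input=0 -> V=0
t=9: input=0 -> V=0

Answer: 8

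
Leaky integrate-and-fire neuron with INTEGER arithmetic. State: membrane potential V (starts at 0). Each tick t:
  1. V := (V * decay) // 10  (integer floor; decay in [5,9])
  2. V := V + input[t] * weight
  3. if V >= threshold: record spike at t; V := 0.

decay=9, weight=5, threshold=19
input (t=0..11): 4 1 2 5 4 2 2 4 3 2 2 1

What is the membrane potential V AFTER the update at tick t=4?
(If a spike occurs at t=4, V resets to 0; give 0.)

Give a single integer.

t=0: input=4 -> V=0 FIRE
t=1: input=1 -> V=5
t=2: input=2 -> V=14
t=3: input=5 -> V=0 FIRE
t=4: input=4 -> V=0 FIRE
t=5: input=2 -> V=10
t=6: input=2 -> V=0 FIRE
t=7: input=4 -> V=0 FIRE
t=8: input=3 -> V=15
t=9: input=2 -> V=0 FIRE
t=10: input=2 -> V=10
t=11: input=1 -> V=14

Answer: 0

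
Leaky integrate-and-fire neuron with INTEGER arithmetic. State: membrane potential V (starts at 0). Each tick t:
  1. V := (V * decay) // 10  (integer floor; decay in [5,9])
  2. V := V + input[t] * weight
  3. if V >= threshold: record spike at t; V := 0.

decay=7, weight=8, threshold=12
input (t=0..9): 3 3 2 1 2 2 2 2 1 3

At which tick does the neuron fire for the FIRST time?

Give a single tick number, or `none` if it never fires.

Answer: 0

Derivation:
t=0: input=3 -> V=0 FIRE
t=1: input=3 -> V=0 FIRE
t=2: input=2 -> V=0 FIRE
t=3: input=1 -> V=8
t=4: input=2 -> V=0 FIRE
t=5: input=2 -> V=0 FIRE
t=6: input=2 -> V=0 FIRE
t=7: input=2 -> V=0 FIRE
t=8: input=1 -> V=8
t=9: input=3 -> V=0 FIRE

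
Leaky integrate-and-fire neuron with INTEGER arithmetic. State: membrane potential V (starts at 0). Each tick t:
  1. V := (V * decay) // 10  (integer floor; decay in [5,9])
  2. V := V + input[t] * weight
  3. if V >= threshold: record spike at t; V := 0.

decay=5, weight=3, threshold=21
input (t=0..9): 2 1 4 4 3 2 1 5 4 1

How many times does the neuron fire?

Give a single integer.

t=0: input=2 -> V=6
t=1: input=1 -> V=6
t=2: input=4 -> V=15
t=3: input=4 -> V=19
t=4: input=3 -> V=18
t=5: input=2 -> V=15
t=6: input=1 -> V=10
t=7: input=5 -> V=20
t=8: input=4 -> V=0 FIRE
t=9: input=1 -> V=3

Answer: 1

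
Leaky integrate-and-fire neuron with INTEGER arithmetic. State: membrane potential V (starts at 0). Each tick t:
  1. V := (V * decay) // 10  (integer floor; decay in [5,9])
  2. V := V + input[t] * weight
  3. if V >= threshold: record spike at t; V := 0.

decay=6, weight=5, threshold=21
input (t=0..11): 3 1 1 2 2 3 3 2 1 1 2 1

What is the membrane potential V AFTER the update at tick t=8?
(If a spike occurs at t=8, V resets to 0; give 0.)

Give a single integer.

t=0: input=3 -> V=15
t=1: input=1 -> V=14
t=2: input=1 -> V=13
t=3: input=2 -> V=17
t=4: input=2 -> V=20
t=5: input=3 -> V=0 FIRE
t=6: input=3 -> V=15
t=7: input=2 -> V=19
t=8: input=1 -> V=16
t=9: input=1 -> V=14
t=10: input=2 -> V=18
t=11: input=1 -> V=15

Answer: 16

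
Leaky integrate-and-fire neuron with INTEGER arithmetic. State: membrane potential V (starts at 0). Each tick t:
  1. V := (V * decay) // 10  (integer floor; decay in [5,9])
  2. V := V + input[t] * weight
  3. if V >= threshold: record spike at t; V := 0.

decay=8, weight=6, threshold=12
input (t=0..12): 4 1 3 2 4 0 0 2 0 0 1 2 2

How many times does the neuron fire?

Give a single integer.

t=0: input=4 -> V=0 FIRE
t=1: input=1 -> V=6
t=2: input=3 -> V=0 FIRE
t=3: input=2 -> V=0 FIRE
t=4: input=4 -> V=0 FIRE
t=5: input=0 -> V=0
t=6: input=0 -> V=0
t=7: input=2 -> V=0 FIRE
t=8: input=0 -> V=0
t=9: input=0 -> V=0
t=10: input=1 -> V=6
t=11: input=2 -> V=0 FIRE
t=12: input=2 -> V=0 FIRE

Answer: 7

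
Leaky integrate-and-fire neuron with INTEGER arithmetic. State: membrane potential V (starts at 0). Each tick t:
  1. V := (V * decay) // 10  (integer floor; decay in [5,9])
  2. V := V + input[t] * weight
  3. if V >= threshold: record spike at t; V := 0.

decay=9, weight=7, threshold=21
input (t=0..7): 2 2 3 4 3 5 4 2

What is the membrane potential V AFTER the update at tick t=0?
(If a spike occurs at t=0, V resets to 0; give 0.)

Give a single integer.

Answer: 14

Derivation:
t=0: input=2 -> V=14
t=1: input=2 -> V=0 FIRE
t=2: input=3 -> V=0 FIRE
t=3: input=4 -> V=0 FIRE
t=4: input=3 -> V=0 FIRE
t=5: input=5 -> V=0 FIRE
t=6: input=4 -> V=0 FIRE
t=7: input=2 -> V=14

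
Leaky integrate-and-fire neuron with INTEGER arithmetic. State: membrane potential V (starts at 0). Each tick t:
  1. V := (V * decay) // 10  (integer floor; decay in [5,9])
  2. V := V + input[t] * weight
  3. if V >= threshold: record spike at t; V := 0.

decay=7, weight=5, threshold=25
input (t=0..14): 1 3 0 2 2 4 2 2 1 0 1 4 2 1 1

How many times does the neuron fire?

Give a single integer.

Answer: 2

Derivation:
t=0: input=1 -> V=5
t=1: input=3 -> V=18
t=2: input=0 -> V=12
t=3: input=2 -> V=18
t=4: input=2 -> V=22
t=5: input=4 -> V=0 FIRE
t=6: input=2 -> V=10
t=7: input=2 -> V=17
t=8: input=1 -> V=16
t=9: input=0 -> V=11
t=10: input=1 -> V=12
t=11: input=4 -> V=0 FIRE
t=12: input=2 -> V=10
t=13: input=1 -> V=12
t=14: input=1 -> V=13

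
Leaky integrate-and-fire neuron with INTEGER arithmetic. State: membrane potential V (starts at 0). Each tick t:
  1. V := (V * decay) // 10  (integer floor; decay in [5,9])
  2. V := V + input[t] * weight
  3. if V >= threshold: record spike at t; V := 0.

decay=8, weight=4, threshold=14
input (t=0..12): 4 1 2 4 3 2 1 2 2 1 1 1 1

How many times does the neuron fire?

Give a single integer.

t=0: input=4 -> V=0 FIRE
t=1: input=1 -> V=4
t=2: input=2 -> V=11
t=3: input=4 -> V=0 FIRE
t=4: input=3 -> V=12
t=5: input=2 -> V=0 FIRE
t=6: input=1 -> V=4
t=7: input=2 -> V=11
t=8: input=2 -> V=0 FIRE
t=9: input=1 -> V=4
t=10: input=1 -> V=7
t=11: input=1 -> V=9
t=12: input=1 -> V=11

Answer: 4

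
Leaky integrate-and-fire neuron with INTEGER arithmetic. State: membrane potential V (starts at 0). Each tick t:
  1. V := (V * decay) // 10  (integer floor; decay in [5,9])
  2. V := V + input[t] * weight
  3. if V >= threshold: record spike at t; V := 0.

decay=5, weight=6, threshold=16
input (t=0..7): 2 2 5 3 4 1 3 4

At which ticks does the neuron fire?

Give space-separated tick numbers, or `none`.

Answer: 1 2 3 4 6 7

Derivation:
t=0: input=2 -> V=12
t=1: input=2 -> V=0 FIRE
t=2: input=5 -> V=0 FIRE
t=3: input=3 -> V=0 FIRE
t=4: input=4 -> V=0 FIRE
t=5: input=1 -> V=6
t=6: input=3 -> V=0 FIRE
t=7: input=4 -> V=0 FIRE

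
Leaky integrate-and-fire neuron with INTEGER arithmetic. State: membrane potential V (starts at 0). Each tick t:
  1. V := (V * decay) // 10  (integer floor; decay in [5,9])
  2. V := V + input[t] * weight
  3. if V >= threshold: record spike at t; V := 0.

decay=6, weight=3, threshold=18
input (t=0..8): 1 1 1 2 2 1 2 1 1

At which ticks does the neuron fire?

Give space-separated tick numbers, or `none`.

Answer: none

Derivation:
t=0: input=1 -> V=3
t=1: input=1 -> V=4
t=2: input=1 -> V=5
t=3: input=2 -> V=9
t=4: input=2 -> V=11
t=5: input=1 -> V=9
t=6: input=2 -> V=11
t=7: input=1 -> V=9
t=8: input=1 -> V=8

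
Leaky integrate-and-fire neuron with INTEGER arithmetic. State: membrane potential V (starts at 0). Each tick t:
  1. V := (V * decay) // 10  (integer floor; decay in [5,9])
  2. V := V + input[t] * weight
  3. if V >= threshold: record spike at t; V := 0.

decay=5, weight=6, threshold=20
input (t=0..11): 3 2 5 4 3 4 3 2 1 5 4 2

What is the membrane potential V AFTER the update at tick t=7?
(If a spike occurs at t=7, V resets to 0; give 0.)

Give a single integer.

t=0: input=3 -> V=18
t=1: input=2 -> V=0 FIRE
t=2: input=5 -> V=0 FIRE
t=3: input=4 -> V=0 FIRE
t=4: input=3 -> V=18
t=5: input=4 -> V=0 FIRE
t=6: input=3 -> V=18
t=7: input=2 -> V=0 FIRE
t=8: input=1 -> V=6
t=9: input=5 -> V=0 FIRE
t=10: input=4 -> V=0 FIRE
t=11: input=2 -> V=12

Answer: 0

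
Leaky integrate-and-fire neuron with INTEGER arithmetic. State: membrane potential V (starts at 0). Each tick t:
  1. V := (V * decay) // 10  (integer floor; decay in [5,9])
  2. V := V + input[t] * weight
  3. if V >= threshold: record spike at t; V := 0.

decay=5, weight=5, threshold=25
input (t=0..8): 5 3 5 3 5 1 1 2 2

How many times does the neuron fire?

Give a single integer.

Answer: 3

Derivation:
t=0: input=5 -> V=0 FIRE
t=1: input=3 -> V=15
t=2: input=5 -> V=0 FIRE
t=3: input=3 -> V=15
t=4: input=5 -> V=0 FIRE
t=5: input=1 -> V=5
t=6: input=1 -> V=7
t=7: input=2 -> V=13
t=8: input=2 -> V=16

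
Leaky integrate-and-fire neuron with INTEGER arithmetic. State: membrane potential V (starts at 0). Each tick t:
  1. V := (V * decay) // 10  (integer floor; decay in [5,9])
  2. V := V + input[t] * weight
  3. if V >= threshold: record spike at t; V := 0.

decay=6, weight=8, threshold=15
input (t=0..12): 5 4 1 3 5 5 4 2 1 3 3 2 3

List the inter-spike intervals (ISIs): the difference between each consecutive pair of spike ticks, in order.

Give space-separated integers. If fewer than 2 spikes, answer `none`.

t=0: input=5 -> V=0 FIRE
t=1: input=4 -> V=0 FIRE
t=2: input=1 -> V=8
t=3: input=3 -> V=0 FIRE
t=4: input=5 -> V=0 FIRE
t=5: input=5 -> V=0 FIRE
t=6: input=4 -> V=0 FIRE
t=7: input=2 -> V=0 FIRE
t=8: input=1 -> V=8
t=9: input=3 -> V=0 FIRE
t=10: input=3 -> V=0 FIRE
t=11: input=2 -> V=0 FIRE
t=12: input=3 -> V=0 FIRE

Answer: 1 2 1 1 1 1 2 1 1 1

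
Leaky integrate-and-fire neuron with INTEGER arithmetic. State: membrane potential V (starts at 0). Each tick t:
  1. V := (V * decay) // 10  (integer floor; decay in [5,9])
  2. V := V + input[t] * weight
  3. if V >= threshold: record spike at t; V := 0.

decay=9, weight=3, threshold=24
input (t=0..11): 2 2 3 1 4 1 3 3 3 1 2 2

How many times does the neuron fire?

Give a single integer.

Answer: 2

Derivation:
t=0: input=2 -> V=6
t=1: input=2 -> V=11
t=2: input=3 -> V=18
t=3: input=1 -> V=19
t=4: input=4 -> V=0 FIRE
t=5: input=1 -> V=3
t=6: input=3 -> V=11
t=7: input=3 -> V=18
t=8: input=3 -> V=0 FIRE
t=9: input=1 -> V=3
t=10: input=2 -> V=8
t=11: input=2 -> V=13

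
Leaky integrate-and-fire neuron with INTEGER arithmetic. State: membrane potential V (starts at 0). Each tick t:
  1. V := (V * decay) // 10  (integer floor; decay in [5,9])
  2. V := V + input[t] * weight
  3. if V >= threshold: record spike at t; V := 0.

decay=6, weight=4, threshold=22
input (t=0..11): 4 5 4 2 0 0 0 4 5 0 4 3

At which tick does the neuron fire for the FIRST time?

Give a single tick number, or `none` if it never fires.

Answer: 1

Derivation:
t=0: input=4 -> V=16
t=1: input=5 -> V=0 FIRE
t=2: input=4 -> V=16
t=3: input=2 -> V=17
t=4: input=0 -> V=10
t=5: input=0 -> V=6
t=6: input=0 -> V=3
t=7: input=4 -> V=17
t=8: input=5 -> V=0 FIRE
t=9: input=0 -> V=0
t=10: input=4 -> V=16
t=11: input=3 -> V=21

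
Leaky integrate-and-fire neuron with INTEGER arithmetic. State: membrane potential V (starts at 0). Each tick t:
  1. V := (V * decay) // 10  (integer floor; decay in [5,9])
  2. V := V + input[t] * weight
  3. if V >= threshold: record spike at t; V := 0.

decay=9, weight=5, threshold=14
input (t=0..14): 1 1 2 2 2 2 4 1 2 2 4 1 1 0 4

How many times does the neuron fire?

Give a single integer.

Answer: 6

Derivation:
t=0: input=1 -> V=5
t=1: input=1 -> V=9
t=2: input=2 -> V=0 FIRE
t=3: input=2 -> V=10
t=4: input=2 -> V=0 FIRE
t=5: input=2 -> V=10
t=6: input=4 -> V=0 FIRE
t=7: input=1 -> V=5
t=8: input=2 -> V=0 FIRE
t=9: input=2 -> V=10
t=10: input=4 -> V=0 FIRE
t=11: input=1 -> V=5
t=12: input=1 -> V=9
t=13: input=0 -> V=8
t=14: input=4 -> V=0 FIRE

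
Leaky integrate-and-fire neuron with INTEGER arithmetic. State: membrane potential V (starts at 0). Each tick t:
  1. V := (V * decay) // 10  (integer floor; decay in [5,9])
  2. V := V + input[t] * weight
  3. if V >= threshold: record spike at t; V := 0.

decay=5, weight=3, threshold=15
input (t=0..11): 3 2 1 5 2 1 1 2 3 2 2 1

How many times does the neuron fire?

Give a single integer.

Answer: 1

Derivation:
t=0: input=3 -> V=9
t=1: input=2 -> V=10
t=2: input=1 -> V=8
t=3: input=5 -> V=0 FIRE
t=4: input=2 -> V=6
t=5: input=1 -> V=6
t=6: input=1 -> V=6
t=7: input=2 -> V=9
t=8: input=3 -> V=13
t=9: input=2 -> V=12
t=10: input=2 -> V=12
t=11: input=1 -> V=9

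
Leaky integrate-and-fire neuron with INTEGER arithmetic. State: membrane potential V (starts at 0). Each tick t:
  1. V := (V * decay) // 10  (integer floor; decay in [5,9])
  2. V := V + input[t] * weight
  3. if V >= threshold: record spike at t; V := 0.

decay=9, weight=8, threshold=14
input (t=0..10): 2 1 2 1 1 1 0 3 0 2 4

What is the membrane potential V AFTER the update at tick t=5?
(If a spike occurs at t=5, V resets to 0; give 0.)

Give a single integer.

t=0: input=2 -> V=0 FIRE
t=1: input=1 -> V=8
t=2: input=2 -> V=0 FIRE
t=3: input=1 -> V=8
t=4: input=1 -> V=0 FIRE
t=5: input=1 -> V=8
t=6: input=0 -> V=7
t=7: input=3 -> V=0 FIRE
t=8: input=0 -> V=0
t=9: input=2 -> V=0 FIRE
t=10: input=4 -> V=0 FIRE

Answer: 8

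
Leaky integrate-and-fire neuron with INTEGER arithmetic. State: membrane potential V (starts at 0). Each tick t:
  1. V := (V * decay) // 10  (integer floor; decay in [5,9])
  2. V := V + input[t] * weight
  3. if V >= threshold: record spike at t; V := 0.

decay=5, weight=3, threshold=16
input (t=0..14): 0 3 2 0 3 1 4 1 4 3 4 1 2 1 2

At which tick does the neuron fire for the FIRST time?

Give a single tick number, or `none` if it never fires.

Answer: 6

Derivation:
t=0: input=0 -> V=0
t=1: input=3 -> V=9
t=2: input=2 -> V=10
t=3: input=0 -> V=5
t=4: input=3 -> V=11
t=5: input=1 -> V=8
t=6: input=4 -> V=0 FIRE
t=7: input=1 -> V=3
t=8: input=4 -> V=13
t=9: input=3 -> V=15
t=10: input=4 -> V=0 FIRE
t=11: input=1 -> V=3
t=12: input=2 -> V=7
t=13: input=1 -> V=6
t=14: input=2 -> V=9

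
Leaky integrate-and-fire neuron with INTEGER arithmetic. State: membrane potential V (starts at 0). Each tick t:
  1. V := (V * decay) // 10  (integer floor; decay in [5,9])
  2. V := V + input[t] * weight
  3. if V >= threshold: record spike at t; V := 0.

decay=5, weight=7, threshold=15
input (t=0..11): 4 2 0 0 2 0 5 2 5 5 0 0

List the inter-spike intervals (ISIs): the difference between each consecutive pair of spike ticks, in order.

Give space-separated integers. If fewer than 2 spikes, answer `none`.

Answer: 4 2 2 1

Derivation:
t=0: input=4 -> V=0 FIRE
t=1: input=2 -> V=14
t=2: input=0 -> V=7
t=3: input=0 -> V=3
t=4: input=2 -> V=0 FIRE
t=5: input=0 -> V=0
t=6: input=5 -> V=0 FIRE
t=7: input=2 -> V=14
t=8: input=5 -> V=0 FIRE
t=9: input=5 -> V=0 FIRE
t=10: input=0 -> V=0
t=11: input=0 -> V=0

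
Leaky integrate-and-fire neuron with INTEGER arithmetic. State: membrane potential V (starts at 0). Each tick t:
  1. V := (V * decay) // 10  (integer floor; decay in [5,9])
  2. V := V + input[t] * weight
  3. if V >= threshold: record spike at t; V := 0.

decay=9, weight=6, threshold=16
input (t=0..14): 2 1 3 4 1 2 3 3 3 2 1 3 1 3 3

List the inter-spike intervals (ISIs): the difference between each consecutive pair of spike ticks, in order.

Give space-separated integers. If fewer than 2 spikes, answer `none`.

t=0: input=2 -> V=12
t=1: input=1 -> V=0 FIRE
t=2: input=3 -> V=0 FIRE
t=3: input=4 -> V=0 FIRE
t=4: input=1 -> V=6
t=5: input=2 -> V=0 FIRE
t=6: input=3 -> V=0 FIRE
t=7: input=3 -> V=0 FIRE
t=8: input=3 -> V=0 FIRE
t=9: input=2 -> V=12
t=10: input=1 -> V=0 FIRE
t=11: input=3 -> V=0 FIRE
t=12: input=1 -> V=6
t=13: input=3 -> V=0 FIRE
t=14: input=3 -> V=0 FIRE

Answer: 1 1 2 1 1 1 2 1 2 1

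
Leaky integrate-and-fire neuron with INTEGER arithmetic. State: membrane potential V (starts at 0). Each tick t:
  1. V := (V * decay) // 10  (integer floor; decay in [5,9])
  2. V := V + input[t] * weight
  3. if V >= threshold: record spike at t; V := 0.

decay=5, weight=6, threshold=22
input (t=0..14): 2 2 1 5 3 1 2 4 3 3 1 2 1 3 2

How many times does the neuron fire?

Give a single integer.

Answer: 4

Derivation:
t=0: input=2 -> V=12
t=1: input=2 -> V=18
t=2: input=1 -> V=15
t=3: input=5 -> V=0 FIRE
t=4: input=3 -> V=18
t=5: input=1 -> V=15
t=6: input=2 -> V=19
t=7: input=4 -> V=0 FIRE
t=8: input=3 -> V=18
t=9: input=3 -> V=0 FIRE
t=10: input=1 -> V=6
t=11: input=2 -> V=15
t=12: input=1 -> V=13
t=13: input=3 -> V=0 FIRE
t=14: input=2 -> V=12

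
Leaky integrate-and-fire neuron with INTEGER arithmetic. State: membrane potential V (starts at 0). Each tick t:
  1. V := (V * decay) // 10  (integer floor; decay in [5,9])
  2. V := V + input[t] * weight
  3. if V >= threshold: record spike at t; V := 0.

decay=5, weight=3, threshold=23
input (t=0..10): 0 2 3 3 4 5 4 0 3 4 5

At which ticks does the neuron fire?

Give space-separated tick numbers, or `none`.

t=0: input=0 -> V=0
t=1: input=2 -> V=6
t=2: input=3 -> V=12
t=3: input=3 -> V=15
t=4: input=4 -> V=19
t=5: input=5 -> V=0 FIRE
t=6: input=4 -> V=12
t=7: input=0 -> V=6
t=8: input=3 -> V=12
t=9: input=4 -> V=18
t=10: input=5 -> V=0 FIRE

Answer: 5 10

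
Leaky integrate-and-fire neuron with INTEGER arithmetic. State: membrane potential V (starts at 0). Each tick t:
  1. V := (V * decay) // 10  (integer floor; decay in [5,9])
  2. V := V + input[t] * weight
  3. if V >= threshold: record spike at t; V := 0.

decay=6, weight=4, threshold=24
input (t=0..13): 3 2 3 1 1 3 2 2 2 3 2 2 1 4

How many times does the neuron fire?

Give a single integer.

t=0: input=3 -> V=12
t=1: input=2 -> V=15
t=2: input=3 -> V=21
t=3: input=1 -> V=16
t=4: input=1 -> V=13
t=5: input=3 -> V=19
t=6: input=2 -> V=19
t=7: input=2 -> V=19
t=8: input=2 -> V=19
t=9: input=3 -> V=23
t=10: input=2 -> V=21
t=11: input=2 -> V=20
t=12: input=1 -> V=16
t=13: input=4 -> V=0 FIRE

Answer: 1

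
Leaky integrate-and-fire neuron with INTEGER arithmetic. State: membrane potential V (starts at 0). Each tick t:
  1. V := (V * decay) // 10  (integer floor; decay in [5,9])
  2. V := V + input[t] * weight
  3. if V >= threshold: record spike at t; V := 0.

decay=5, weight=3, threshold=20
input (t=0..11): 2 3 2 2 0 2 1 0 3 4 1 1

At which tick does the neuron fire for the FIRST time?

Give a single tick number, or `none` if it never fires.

Answer: none

Derivation:
t=0: input=2 -> V=6
t=1: input=3 -> V=12
t=2: input=2 -> V=12
t=3: input=2 -> V=12
t=4: input=0 -> V=6
t=5: input=2 -> V=9
t=6: input=1 -> V=7
t=7: input=0 -> V=3
t=8: input=3 -> V=10
t=9: input=4 -> V=17
t=10: input=1 -> V=11
t=11: input=1 -> V=8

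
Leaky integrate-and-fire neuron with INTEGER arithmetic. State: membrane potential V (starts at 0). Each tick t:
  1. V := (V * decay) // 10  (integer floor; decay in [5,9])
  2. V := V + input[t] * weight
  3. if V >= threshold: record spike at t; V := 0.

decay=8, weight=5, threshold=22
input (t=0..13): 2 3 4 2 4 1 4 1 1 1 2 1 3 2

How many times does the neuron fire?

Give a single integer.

Answer: 4

Derivation:
t=0: input=2 -> V=10
t=1: input=3 -> V=0 FIRE
t=2: input=4 -> V=20
t=3: input=2 -> V=0 FIRE
t=4: input=4 -> V=20
t=5: input=1 -> V=21
t=6: input=4 -> V=0 FIRE
t=7: input=1 -> V=5
t=8: input=1 -> V=9
t=9: input=1 -> V=12
t=10: input=2 -> V=19
t=11: input=1 -> V=20
t=12: input=3 -> V=0 FIRE
t=13: input=2 -> V=10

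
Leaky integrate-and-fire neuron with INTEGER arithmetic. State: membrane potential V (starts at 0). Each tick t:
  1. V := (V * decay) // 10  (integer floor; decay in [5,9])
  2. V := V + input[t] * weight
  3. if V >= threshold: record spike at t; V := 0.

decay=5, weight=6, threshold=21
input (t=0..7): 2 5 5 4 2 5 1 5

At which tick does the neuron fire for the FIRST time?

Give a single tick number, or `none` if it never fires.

t=0: input=2 -> V=12
t=1: input=5 -> V=0 FIRE
t=2: input=5 -> V=0 FIRE
t=3: input=4 -> V=0 FIRE
t=4: input=2 -> V=12
t=5: input=5 -> V=0 FIRE
t=6: input=1 -> V=6
t=7: input=5 -> V=0 FIRE

Answer: 1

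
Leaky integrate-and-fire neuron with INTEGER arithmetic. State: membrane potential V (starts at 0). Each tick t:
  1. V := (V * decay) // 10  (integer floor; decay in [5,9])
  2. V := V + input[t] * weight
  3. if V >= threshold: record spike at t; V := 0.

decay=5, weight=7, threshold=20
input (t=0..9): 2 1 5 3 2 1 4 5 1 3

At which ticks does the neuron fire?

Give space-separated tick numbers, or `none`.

t=0: input=2 -> V=14
t=1: input=1 -> V=14
t=2: input=5 -> V=0 FIRE
t=3: input=3 -> V=0 FIRE
t=4: input=2 -> V=14
t=5: input=1 -> V=14
t=6: input=4 -> V=0 FIRE
t=7: input=5 -> V=0 FIRE
t=8: input=1 -> V=7
t=9: input=3 -> V=0 FIRE

Answer: 2 3 6 7 9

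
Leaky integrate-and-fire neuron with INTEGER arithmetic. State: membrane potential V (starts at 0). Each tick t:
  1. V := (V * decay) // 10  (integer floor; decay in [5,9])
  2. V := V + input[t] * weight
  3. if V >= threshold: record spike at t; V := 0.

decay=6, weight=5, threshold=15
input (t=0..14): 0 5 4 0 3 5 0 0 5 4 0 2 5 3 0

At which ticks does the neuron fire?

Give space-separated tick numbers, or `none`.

t=0: input=0 -> V=0
t=1: input=5 -> V=0 FIRE
t=2: input=4 -> V=0 FIRE
t=3: input=0 -> V=0
t=4: input=3 -> V=0 FIRE
t=5: input=5 -> V=0 FIRE
t=6: input=0 -> V=0
t=7: input=0 -> V=0
t=8: input=5 -> V=0 FIRE
t=9: input=4 -> V=0 FIRE
t=10: input=0 -> V=0
t=11: input=2 -> V=10
t=12: input=5 -> V=0 FIRE
t=13: input=3 -> V=0 FIRE
t=14: input=0 -> V=0

Answer: 1 2 4 5 8 9 12 13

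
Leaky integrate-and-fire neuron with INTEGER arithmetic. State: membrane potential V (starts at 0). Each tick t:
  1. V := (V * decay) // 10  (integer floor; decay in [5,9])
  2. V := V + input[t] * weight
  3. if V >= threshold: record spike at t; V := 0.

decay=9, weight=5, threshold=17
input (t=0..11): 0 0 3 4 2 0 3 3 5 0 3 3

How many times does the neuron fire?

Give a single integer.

Answer: 4

Derivation:
t=0: input=0 -> V=0
t=1: input=0 -> V=0
t=2: input=3 -> V=15
t=3: input=4 -> V=0 FIRE
t=4: input=2 -> V=10
t=5: input=0 -> V=9
t=6: input=3 -> V=0 FIRE
t=7: input=3 -> V=15
t=8: input=5 -> V=0 FIRE
t=9: input=0 -> V=0
t=10: input=3 -> V=15
t=11: input=3 -> V=0 FIRE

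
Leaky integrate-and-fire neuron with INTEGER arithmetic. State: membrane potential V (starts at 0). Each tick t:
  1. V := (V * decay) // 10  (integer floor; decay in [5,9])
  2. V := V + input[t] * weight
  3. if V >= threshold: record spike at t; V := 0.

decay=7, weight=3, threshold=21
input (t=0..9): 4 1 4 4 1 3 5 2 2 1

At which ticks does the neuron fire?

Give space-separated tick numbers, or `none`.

Answer: 3 6

Derivation:
t=0: input=4 -> V=12
t=1: input=1 -> V=11
t=2: input=4 -> V=19
t=3: input=4 -> V=0 FIRE
t=4: input=1 -> V=3
t=5: input=3 -> V=11
t=6: input=5 -> V=0 FIRE
t=7: input=2 -> V=6
t=8: input=2 -> V=10
t=9: input=1 -> V=10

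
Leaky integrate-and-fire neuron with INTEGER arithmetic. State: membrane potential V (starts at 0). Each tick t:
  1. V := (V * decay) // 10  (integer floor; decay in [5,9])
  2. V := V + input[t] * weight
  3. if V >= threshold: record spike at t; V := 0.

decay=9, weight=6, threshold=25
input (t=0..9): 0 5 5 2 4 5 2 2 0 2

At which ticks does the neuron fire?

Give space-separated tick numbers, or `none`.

t=0: input=0 -> V=0
t=1: input=5 -> V=0 FIRE
t=2: input=5 -> V=0 FIRE
t=3: input=2 -> V=12
t=4: input=4 -> V=0 FIRE
t=5: input=5 -> V=0 FIRE
t=6: input=2 -> V=12
t=7: input=2 -> V=22
t=8: input=0 -> V=19
t=9: input=2 -> V=0 FIRE

Answer: 1 2 4 5 9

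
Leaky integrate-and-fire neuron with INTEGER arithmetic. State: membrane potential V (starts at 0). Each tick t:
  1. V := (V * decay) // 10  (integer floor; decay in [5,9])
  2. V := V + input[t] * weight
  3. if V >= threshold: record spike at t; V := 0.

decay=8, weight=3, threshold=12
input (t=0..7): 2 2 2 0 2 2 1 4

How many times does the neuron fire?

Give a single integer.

t=0: input=2 -> V=6
t=1: input=2 -> V=10
t=2: input=2 -> V=0 FIRE
t=3: input=0 -> V=0
t=4: input=2 -> V=6
t=5: input=2 -> V=10
t=6: input=1 -> V=11
t=7: input=4 -> V=0 FIRE

Answer: 2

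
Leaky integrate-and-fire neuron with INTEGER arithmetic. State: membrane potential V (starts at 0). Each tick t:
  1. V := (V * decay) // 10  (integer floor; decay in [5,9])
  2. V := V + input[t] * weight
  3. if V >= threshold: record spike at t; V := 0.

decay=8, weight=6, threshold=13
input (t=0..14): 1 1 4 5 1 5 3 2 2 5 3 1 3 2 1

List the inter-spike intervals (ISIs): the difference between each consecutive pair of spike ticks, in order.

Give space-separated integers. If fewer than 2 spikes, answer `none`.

t=0: input=1 -> V=6
t=1: input=1 -> V=10
t=2: input=4 -> V=0 FIRE
t=3: input=5 -> V=0 FIRE
t=4: input=1 -> V=6
t=5: input=5 -> V=0 FIRE
t=6: input=3 -> V=0 FIRE
t=7: input=2 -> V=12
t=8: input=2 -> V=0 FIRE
t=9: input=5 -> V=0 FIRE
t=10: input=3 -> V=0 FIRE
t=11: input=1 -> V=6
t=12: input=3 -> V=0 FIRE
t=13: input=2 -> V=12
t=14: input=1 -> V=0 FIRE

Answer: 1 2 1 2 1 1 2 2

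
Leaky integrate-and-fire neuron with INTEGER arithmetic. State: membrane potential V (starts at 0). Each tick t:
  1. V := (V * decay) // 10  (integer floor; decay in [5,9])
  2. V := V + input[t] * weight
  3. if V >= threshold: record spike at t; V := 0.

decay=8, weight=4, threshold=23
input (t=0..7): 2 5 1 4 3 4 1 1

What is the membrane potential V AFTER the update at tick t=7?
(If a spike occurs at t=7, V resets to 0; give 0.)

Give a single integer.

t=0: input=2 -> V=8
t=1: input=5 -> V=0 FIRE
t=2: input=1 -> V=4
t=3: input=4 -> V=19
t=4: input=3 -> V=0 FIRE
t=5: input=4 -> V=16
t=6: input=1 -> V=16
t=7: input=1 -> V=16

Answer: 16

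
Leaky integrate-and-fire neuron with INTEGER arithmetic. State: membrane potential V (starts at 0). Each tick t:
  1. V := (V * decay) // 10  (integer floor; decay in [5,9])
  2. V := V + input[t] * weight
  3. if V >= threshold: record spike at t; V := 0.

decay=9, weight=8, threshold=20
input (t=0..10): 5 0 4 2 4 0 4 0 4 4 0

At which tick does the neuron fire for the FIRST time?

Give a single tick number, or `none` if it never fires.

t=0: input=5 -> V=0 FIRE
t=1: input=0 -> V=0
t=2: input=4 -> V=0 FIRE
t=3: input=2 -> V=16
t=4: input=4 -> V=0 FIRE
t=5: input=0 -> V=0
t=6: input=4 -> V=0 FIRE
t=7: input=0 -> V=0
t=8: input=4 -> V=0 FIRE
t=9: input=4 -> V=0 FIRE
t=10: input=0 -> V=0

Answer: 0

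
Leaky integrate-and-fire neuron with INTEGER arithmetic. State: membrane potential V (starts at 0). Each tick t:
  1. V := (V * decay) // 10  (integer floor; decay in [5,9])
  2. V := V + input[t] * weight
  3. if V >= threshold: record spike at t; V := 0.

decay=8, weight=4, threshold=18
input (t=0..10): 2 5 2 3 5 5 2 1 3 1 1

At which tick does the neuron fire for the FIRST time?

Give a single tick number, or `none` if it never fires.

t=0: input=2 -> V=8
t=1: input=5 -> V=0 FIRE
t=2: input=2 -> V=8
t=3: input=3 -> V=0 FIRE
t=4: input=5 -> V=0 FIRE
t=5: input=5 -> V=0 FIRE
t=6: input=2 -> V=8
t=7: input=1 -> V=10
t=8: input=3 -> V=0 FIRE
t=9: input=1 -> V=4
t=10: input=1 -> V=7

Answer: 1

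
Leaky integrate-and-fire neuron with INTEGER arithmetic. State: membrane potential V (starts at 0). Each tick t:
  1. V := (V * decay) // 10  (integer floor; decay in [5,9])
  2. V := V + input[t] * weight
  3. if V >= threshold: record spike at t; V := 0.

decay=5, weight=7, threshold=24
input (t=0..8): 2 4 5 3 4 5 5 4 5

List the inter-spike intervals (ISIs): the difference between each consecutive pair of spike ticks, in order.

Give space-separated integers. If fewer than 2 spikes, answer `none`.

Answer: 1 2 1 1 1 1

Derivation:
t=0: input=2 -> V=14
t=1: input=4 -> V=0 FIRE
t=2: input=5 -> V=0 FIRE
t=3: input=3 -> V=21
t=4: input=4 -> V=0 FIRE
t=5: input=5 -> V=0 FIRE
t=6: input=5 -> V=0 FIRE
t=7: input=4 -> V=0 FIRE
t=8: input=5 -> V=0 FIRE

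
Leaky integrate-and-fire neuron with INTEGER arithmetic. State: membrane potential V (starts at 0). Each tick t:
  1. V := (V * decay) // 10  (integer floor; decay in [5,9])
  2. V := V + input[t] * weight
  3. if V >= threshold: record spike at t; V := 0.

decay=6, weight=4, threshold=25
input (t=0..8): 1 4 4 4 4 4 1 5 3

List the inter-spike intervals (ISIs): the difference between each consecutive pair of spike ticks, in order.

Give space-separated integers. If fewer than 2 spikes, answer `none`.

Answer: 2 3

Derivation:
t=0: input=1 -> V=4
t=1: input=4 -> V=18
t=2: input=4 -> V=0 FIRE
t=3: input=4 -> V=16
t=4: input=4 -> V=0 FIRE
t=5: input=4 -> V=16
t=6: input=1 -> V=13
t=7: input=5 -> V=0 FIRE
t=8: input=3 -> V=12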